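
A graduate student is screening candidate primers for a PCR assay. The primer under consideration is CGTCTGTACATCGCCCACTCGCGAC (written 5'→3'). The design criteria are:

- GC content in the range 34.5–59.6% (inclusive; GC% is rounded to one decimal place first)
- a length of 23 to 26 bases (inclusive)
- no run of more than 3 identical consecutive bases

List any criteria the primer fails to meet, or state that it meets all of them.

Base counts: A=4, T=5, G=5, C=11 (length 25).
GC content: GC 16/25 = 64.0%, outside 34.5–59.6% ✗
length: length 25 ✓
homopolymer run: longest run = 3 ✓

Fails: GC content.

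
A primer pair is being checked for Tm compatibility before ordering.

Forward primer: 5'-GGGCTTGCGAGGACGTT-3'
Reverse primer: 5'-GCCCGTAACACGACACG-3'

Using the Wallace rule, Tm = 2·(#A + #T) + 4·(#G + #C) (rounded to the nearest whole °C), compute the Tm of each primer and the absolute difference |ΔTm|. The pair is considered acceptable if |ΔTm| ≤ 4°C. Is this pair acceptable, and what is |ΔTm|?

Forward: A=2 T=4 G=8 C=3 → Tm = 2·6 + 4·11 = 56°C.
Reverse: A=5 T=1 G=4 C=7 → Tm = 2·6 + 4·11 = 56°C.
|ΔTm| = |56 − 56| = 0°C, ≤ 4°C.

|ΔTm| = 0°C; the pair is acceptable.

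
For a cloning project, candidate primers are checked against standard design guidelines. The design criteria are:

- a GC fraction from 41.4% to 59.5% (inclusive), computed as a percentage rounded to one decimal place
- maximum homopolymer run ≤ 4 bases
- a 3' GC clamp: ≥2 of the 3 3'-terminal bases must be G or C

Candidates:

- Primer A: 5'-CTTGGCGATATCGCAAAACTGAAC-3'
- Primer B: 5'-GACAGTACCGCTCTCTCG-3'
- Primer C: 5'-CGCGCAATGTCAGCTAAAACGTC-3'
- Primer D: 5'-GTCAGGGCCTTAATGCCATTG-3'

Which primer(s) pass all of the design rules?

Primer A (24 nt, A=8 T=5 G=5 C=6): GC 11/24 = 45.8% ✓; longest run = 4 ✓; 3' end AAC has 1 G/C, need ≥2 ✗ — fails.
Primer B (18 nt, A=3 T=4 G=4 C=7): GC 11/18 = 61.1%, outside 41.4–59.5% ✗; longest run = 2 ✓; 3' end TCG has 2 G/C ✓ — fails.
Primer C (23 nt, A=7 T=4 G=5 C=7): GC 12/23 = 52.2% ✓; longest run = 4 ✓; 3' end GTC has 2 G/C ✓ — passes.
Primer D (21 nt, A=4 T=6 G=6 C=5): GC 11/21 = 52.4% ✓; longest run = 3 ✓; 3' end TTG has 1 G/C, need ≥2 ✗ — fails.

Primer C only.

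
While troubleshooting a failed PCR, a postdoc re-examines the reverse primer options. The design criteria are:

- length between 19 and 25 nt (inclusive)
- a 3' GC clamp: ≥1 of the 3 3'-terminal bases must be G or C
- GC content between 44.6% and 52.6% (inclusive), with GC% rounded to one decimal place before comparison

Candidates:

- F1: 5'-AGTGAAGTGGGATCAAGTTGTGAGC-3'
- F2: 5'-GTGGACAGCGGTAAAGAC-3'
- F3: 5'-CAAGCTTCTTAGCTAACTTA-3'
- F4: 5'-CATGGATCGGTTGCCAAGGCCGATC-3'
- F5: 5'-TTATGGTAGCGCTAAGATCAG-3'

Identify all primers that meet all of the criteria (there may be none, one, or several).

F1 only.

F1 (25 nt, A=7 T=6 G=10 C=2): length 25 ✓; 3' end AGC has 2 G/C ✓; GC 12/25 = 48.0% ✓ — passes.
F2 (18 nt, A=6 T=2 G=7 C=3): length 18, outside 19–25 ✗; 3' end GAC has 2 G/C ✓; GC 10/18 = 55.6%, outside 44.6–52.6% ✗ — fails.
F3 (20 nt, A=6 T=7 G=2 C=5): length 20 ✓; 3' end TTA has 0 G/C, need ≥1 ✗; GC 7/20 = 35.0%, outside 44.6–52.6% ✗ — fails.
F4 (25 nt, A=5 T=5 G=8 C=7): length 25 ✓; 3' end ATC has 1 G/C ✓; GC 15/25 = 60.0%, outside 44.6–52.6% ✗ — fails.
F5 (21 nt, A=6 T=6 G=6 C=3): length 21 ✓; 3' end CAG has 2 G/C ✓; GC 9/21 = 42.9%, outside 44.6–52.6% ✗ — fails.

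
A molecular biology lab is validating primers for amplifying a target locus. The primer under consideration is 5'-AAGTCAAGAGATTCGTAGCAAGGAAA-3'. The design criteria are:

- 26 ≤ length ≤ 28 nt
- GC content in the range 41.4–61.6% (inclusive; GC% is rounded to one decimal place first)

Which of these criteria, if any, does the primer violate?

Fails: GC content.

Base counts: A=12, T=4, G=7, C=3 (length 26).
length: length 26 ✓
GC content: GC 10/26 = 38.5%, outside 41.4–61.6% ✗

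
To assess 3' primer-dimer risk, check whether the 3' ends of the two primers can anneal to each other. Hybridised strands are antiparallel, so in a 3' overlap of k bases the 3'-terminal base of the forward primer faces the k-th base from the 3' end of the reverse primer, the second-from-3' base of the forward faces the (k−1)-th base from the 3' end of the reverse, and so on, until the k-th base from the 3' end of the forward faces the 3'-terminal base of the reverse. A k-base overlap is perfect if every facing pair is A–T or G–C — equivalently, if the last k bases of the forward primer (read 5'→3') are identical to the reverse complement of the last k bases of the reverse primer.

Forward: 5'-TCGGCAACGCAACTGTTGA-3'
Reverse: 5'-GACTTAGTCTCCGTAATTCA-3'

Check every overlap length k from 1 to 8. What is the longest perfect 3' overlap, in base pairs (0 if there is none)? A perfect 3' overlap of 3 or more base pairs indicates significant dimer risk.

Last 8 bases (5'→3') — forward …ACTGTTGA, reverse …GTAATTCA.
Reverse complement of the reverse primer's last 8 bases: TGAATTAC; its first k bases are the reverse complement of the reverse primer's last k bases, so a perfect k-base overlap needs the forward primer's last k bases to equal them.
Comparing (forward last k vs required): k=1: A vs T ✗; k=2: GA vs TG ✗; k=3: TGA vs TGA ✓; k=4: TTGA vs TGAA ✗; k=5: GTTGA vs TGAAT ✗; k=6: TGTTGA vs TGAATT ✗; k=7: CTGTTGA vs TGAATTA ✗; k=8: ACTGTTGA vs TGAATTAC ✗.
Only k = 3 is perfect, so the longest perfect 3' overlap is 3.

Longest perfect overlap: 3 complementary base pairs; significant dimer risk (threshold 3).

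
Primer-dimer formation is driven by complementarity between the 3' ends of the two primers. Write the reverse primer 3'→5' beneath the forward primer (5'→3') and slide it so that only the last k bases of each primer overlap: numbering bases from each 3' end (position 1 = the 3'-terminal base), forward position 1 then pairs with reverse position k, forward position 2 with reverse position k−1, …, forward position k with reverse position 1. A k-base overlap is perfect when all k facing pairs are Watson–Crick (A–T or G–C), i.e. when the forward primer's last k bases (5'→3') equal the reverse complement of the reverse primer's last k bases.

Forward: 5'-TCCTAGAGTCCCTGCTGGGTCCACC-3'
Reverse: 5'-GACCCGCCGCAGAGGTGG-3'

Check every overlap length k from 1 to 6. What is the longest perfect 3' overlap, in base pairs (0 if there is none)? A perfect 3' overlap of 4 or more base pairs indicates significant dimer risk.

Longest perfect overlap: 5 complementary base pairs; significant dimer risk (threshold 4).

Last 6 bases (5'→3') — forward …TCCACC, reverse …AGGTGG.
Reverse complement of the reverse primer's last 6 bases: CCACCT; its first k bases are the reverse complement of the reverse primer's last k bases, so a perfect k-base overlap needs the forward primer's last k bases to equal them.
Comparing (forward last k vs required): k=1: C vs C ✓; k=2: CC vs CC ✓; k=3: ACC vs CCA ✗; k=4: CACC vs CCAC ✗; k=5: CCACC vs CCACC ✓; k=6: TCCACC vs CCACCT ✗.
Perfect overlaps at k = 1, 2, 5; the largest is 5.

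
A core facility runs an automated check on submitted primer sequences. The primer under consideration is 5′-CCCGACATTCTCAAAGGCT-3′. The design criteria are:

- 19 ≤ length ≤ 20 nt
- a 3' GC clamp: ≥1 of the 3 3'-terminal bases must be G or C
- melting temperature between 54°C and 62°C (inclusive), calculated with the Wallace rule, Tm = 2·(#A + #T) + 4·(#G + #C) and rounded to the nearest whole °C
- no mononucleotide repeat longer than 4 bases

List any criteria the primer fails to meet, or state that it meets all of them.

Meets all criteria.

Base counts: A=5, T=4, G=3, C=7 (length 19).
length: length 19 ✓
GC clamp: 3' end GCT has 2 G/C ✓
Tm: Tm = 2·9 + 4·10 = 58°C ✓
homopolymer run: longest run = 3 ✓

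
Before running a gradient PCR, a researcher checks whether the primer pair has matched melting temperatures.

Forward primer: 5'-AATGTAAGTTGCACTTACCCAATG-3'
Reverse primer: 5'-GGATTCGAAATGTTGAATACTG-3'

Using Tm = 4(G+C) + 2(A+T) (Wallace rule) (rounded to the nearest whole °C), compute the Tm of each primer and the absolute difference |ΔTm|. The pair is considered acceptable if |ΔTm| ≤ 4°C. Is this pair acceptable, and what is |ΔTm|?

Forward: A=8 T=7 G=4 C=5 → Tm = 2·15 + 4·9 = 66°C.
Reverse: A=7 T=7 G=6 C=2 → Tm = 2·14 + 4·8 = 60°C.
|ΔTm| = |66 − 60| = 6°C, > 4°C.

|ΔTm| = 6°C; the pair is not acceptable.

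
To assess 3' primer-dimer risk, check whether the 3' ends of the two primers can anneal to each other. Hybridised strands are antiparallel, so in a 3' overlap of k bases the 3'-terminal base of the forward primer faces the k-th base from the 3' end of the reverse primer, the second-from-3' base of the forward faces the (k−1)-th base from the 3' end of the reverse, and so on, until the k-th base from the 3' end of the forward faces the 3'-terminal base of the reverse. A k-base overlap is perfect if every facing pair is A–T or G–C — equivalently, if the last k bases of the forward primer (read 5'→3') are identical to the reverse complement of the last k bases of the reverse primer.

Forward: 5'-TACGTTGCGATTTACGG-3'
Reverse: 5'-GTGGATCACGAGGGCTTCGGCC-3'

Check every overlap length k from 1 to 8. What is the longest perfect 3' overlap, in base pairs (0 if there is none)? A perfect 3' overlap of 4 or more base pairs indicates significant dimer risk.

Longest perfect overlap: 2 complementary base pairs; below the dimer-risk threshold (threshold 4).

Last 8 bases (5'→3') — forward …ATTTACGG, reverse …CTTCGGCC.
Reverse complement of the reverse primer's last 8 bases: GGCCGAAG; its first k bases are the reverse complement of the reverse primer's last k bases, so a perfect k-base overlap needs the forward primer's last k bases to equal them.
Comparing (forward last k vs required): k=1: G vs G ✓; k=2: GG vs GG ✓; k=3: CGG vs GGC ✗; k=4: ACGG vs GGCC ✗; k=5: TACGG vs GGCCG ✗; k=6: TTACGG vs GGCCGA ✗; k=7: TTTACGG vs GGCCGAA ✗; k=8: ATTTACGG vs GGCCGAAG ✗.
Perfect overlaps at k = 1, 2; the largest is 2.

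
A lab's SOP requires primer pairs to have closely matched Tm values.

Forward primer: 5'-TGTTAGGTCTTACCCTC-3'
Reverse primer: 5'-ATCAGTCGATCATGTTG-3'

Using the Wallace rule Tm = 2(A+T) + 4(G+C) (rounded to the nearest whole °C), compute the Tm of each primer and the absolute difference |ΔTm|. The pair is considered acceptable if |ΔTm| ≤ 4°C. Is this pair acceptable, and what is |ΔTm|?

Forward: A=2 T=7 G=3 C=5 → Tm = 2·9 + 4·8 = 50°C.
Reverse: A=4 T=6 G=4 C=3 → Tm = 2·10 + 4·7 = 48°C.
|ΔTm| = |50 − 48| = 2°C, ≤ 4°C.

|ΔTm| = 2°C; the pair is acceptable.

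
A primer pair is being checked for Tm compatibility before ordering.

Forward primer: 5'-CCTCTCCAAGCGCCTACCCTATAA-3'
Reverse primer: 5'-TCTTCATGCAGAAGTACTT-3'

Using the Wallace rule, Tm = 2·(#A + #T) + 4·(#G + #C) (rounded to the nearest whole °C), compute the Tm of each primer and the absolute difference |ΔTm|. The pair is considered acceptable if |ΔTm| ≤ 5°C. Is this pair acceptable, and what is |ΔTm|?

|ΔTm| = 22°C; the pair is not acceptable.

Forward: A=6 T=5 G=2 C=11 → Tm = 2·11 + 4·13 = 74°C.
Reverse: A=5 T=7 G=3 C=4 → Tm = 2·12 + 4·7 = 52°C.
|ΔTm| = |74 − 52| = 22°C, > 5°C.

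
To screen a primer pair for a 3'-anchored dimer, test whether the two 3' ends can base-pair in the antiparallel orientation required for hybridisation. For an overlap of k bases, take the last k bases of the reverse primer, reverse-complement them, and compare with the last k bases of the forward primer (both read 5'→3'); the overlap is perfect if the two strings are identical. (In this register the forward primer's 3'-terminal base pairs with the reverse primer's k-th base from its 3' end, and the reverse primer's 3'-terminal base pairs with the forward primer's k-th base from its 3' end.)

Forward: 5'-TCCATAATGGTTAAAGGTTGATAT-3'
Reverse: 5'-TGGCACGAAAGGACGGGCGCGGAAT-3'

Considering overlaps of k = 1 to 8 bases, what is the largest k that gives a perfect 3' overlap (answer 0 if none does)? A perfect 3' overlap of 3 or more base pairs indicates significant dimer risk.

Longest perfect overlap: 2 complementary base pairs; below the dimer-risk threshold (threshold 3).

Last 8 bases (5'→3') — forward …GTTGATAT, reverse …CGCGGAAT.
Reverse complement of the reverse primer's last 8 bases: ATTCCGCG; its first k bases are the reverse complement of the reverse primer's last k bases, so a perfect k-base overlap needs the forward primer's last k bases to equal them.
Comparing (forward last k vs required): k=1: T vs A ✗; k=2: AT vs AT ✓; k=3: TAT vs ATT ✗; k=4: ATAT vs ATTC ✗; k=5: GATAT vs ATTCC ✗; k=6: TGATAT vs ATTCCG ✗; k=7: TTGATAT vs ATTCCGC ✗; k=8: GTTGATAT vs ATTCCGCG ✗.
Only k = 2 is perfect, so the longest perfect 3' overlap is 2.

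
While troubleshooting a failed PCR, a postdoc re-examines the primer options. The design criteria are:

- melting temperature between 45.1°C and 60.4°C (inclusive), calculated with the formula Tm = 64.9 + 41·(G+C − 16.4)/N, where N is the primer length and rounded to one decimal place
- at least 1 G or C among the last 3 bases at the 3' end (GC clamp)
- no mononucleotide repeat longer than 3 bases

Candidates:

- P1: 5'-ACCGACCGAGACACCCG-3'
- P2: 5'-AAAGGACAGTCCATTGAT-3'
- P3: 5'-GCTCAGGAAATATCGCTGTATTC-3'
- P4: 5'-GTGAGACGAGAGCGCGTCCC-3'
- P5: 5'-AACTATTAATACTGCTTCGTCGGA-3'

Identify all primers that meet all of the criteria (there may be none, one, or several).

P1, P3, P4 and P5.

P1 (17 nt, A=5 T=0 G=4 C=8): Tm = 64.9 + 41·(12 − 16.4)/17 = 54.3°C ✓; 3' end CCG has 3 G/C ✓; longest run = 3 ✓ — passes.
P2 (18 nt, A=7 T=4 G=4 C=3): Tm = 64.9 + 41·(7 − 16.4)/18 = 43.5°C, outside 45.1–60.4°C ✗; 3' end GAT has 1 G/C ✓; longest run = 3 ✓ — fails.
P3 (23 nt, A=6 T=7 G=5 C=5): Tm = 64.9 + 41·(10 − 16.4)/23 = 53.5°C ✓; 3' end TTC has 1 G/C ✓; longest run = 3 ✓ — passes.
P4 (20 nt, A=4 T=2 G=8 C=6): Tm = 64.9 + 41·(14 − 16.4)/20 = 60.0°C ✓; 3' end CCC has 3 G/C ✓; longest run = 3 ✓ — passes.
P5 (24 nt, A=7 T=8 G=4 C=5): Tm = 64.9 + 41·(9 − 16.4)/24 = 52.3°C ✓; 3' end GGA has 2 G/C ✓; longest run = 2 ✓ — passes.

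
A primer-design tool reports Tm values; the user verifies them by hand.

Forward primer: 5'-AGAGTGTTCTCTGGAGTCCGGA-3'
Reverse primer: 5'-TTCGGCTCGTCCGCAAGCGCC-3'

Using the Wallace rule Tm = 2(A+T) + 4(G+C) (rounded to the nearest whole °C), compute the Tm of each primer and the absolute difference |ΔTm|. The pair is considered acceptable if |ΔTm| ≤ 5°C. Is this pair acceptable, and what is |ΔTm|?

Forward: A=4 T=6 G=8 C=4 → Tm = 2·10 + 4·12 = 68°C.
Reverse: A=2 T=4 G=6 C=9 → Tm = 2·6 + 4·15 = 72°C.
|ΔTm| = |68 − 72| = 4°C, ≤ 5°C.

|ΔTm| = 4°C; the pair is acceptable.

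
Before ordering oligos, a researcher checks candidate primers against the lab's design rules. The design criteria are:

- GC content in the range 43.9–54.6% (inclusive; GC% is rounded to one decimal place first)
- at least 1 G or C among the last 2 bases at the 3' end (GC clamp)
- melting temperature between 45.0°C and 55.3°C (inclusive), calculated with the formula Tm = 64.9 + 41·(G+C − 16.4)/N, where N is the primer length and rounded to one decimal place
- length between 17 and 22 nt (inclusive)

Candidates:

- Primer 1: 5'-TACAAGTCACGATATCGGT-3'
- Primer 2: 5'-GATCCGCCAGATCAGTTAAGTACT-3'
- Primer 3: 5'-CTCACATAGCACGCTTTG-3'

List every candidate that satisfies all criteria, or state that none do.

Primer 1 (19 nt, A=6 T=5 G=4 C=4): GC 8/19 = 42.1%, outside 43.9–54.6% ✗; 3' end GT has 1 G/C ✓; Tm = 64.9 + 41·(8 − 16.4)/19 = 46.8°C ✓; length 19 ✓ — fails.
Primer 2 (24 nt, A=7 T=6 G=5 C=6): GC 11/24 = 45.8% ✓; 3' end CT has 1 G/C ✓; Tm = 64.9 + 41·(11 − 16.4)/24 = 55.7°C, outside 45.0–55.3°C ✗; length 24, outside 17–22 ✗ — fails.
Primer 3 (18 nt, A=4 T=5 G=3 C=6): GC 9/18 = 50.0% ✓; 3' end TG has 1 G/C ✓; Tm = 64.9 + 41·(9 − 16.4)/18 = 48.0°C ✓; length 18 ✓ — passes.

Primer 3 only.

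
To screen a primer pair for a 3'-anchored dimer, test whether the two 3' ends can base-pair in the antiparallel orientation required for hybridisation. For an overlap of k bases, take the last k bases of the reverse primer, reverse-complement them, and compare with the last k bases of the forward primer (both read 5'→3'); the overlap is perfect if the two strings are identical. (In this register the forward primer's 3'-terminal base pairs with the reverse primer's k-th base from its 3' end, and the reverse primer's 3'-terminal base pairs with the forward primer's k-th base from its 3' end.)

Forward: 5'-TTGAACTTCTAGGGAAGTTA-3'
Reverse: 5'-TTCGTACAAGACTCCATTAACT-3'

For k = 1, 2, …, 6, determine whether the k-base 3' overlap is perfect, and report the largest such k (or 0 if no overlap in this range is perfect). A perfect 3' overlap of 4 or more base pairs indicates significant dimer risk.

Longest perfect overlap: 5 complementary base pairs; significant dimer risk (threshold 4).

Last 6 bases (5'→3') — forward …AAGTTA, reverse …TTAACT.
Reverse complement of the reverse primer's last 6 bases: AGTTAA; its first k bases are the reverse complement of the reverse primer's last k bases, so a perfect k-base overlap needs the forward primer's last k bases to equal them.
Comparing (forward last k vs required): k=1: A vs A ✓; k=2: TA vs AG ✗; k=3: TTA vs AGT ✗; k=4: GTTA vs AGTT ✗; k=5: AGTTA vs AGTTA ✓; k=6: AAGTTA vs AGTTAA ✗.
Perfect overlaps at k = 1, 5; the largest is 5.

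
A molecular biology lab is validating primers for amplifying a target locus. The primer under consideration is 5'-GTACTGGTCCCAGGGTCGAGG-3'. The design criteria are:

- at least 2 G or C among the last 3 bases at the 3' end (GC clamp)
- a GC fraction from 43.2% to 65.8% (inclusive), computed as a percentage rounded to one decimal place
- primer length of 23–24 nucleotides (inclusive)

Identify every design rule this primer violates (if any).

Fails: GC content, length.

Base counts: A=3, T=4, G=9, C=5 (length 21).
GC clamp: 3' end AGG has 2 G/C ✓
GC content: GC 14/21 = 66.7%, outside 43.2–65.8% ✗
length: length 21, outside 23–24 ✗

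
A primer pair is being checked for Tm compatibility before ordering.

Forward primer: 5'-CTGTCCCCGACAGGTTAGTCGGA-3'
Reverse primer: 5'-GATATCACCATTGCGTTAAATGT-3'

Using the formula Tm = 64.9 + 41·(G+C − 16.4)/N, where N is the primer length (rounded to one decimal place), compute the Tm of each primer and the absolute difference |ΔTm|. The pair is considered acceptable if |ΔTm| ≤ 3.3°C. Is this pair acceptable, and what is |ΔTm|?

Forward: G+C = 14, N = 23 → Tm = 64.9 + 41·(14 − 16.4)/23 = 60.6°C.
Reverse: G+C = 8, N = 23 → Tm = 64.9 + 41·(8 − 16.4)/23 = 49.9°C.
|ΔTm| = |60.6 − 49.9| = 10.7°C, > 3.3°C.

|ΔTm| = 10.7°C; the pair is not acceptable.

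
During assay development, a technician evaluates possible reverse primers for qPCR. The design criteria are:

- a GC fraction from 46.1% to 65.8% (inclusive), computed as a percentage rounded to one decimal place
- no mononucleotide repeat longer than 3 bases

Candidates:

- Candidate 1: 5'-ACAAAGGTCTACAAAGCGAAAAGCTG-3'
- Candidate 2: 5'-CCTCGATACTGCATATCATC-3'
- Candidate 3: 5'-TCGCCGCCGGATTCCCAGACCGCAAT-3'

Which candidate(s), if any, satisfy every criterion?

Candidate 3 only.

Candidate 1 (26 nt, A=12 T=3 G=6 C=5): GC 11/26 = 42.3%, outside 46.1–65.8% ✗; longest run = 4, exceeds 3 ✗ — fails.
Candidate 2 (20 nt, A=5 T=6 G=2 C=7): GC 9/20 = 45.0%, outside 46.1–65.8% ✗; longest run = 2 ✓ — fails.
Candidate 3 (26 nt, A=5 T=4 G=6 C=11): GC 17/26 = 65.4% ✓; longest run = 3 ✓ — passes.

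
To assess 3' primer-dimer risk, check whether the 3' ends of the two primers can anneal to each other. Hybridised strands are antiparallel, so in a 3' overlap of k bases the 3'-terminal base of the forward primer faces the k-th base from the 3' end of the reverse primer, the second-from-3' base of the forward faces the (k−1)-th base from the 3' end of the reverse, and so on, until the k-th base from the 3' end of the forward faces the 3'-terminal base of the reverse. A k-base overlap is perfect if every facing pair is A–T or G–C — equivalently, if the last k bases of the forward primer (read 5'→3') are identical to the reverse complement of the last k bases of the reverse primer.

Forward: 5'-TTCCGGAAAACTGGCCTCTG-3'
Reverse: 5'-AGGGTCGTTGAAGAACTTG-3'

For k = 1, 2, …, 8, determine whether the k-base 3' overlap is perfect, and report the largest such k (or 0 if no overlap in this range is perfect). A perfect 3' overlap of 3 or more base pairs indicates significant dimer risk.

Last 8 bases (5'→3') — forward …GGCCTCTG, reverse …AGAACTTG.
Reverse complement of the reverse primer's last 8 bases: CAAGTTCT; its first k bases are the reverse complement of the reverse primer's last k bases, so a perfect k-base overlap needs the forward primer's last k bases to equal them.
Comparing (forward last k vs required): k=1: G vs C ✗; k=2: TG vs CA ✗; k=3: CTG vs CAA ✗; k=4: TCTG vs CAAG ✗; k=5: CTCTG vs CAAGT ✗; k=6: CCTCTG vs CAAGTT ✗; k=7: GCCTCTG vs CAAGTTC ✗; k=8: GGCCTCTG vs CAAGTTCT ✗.
No overlap length from 1 to 8 is perfect, so the longest perfect 3' overlap is 0.

Longest perfect overlap: 0 complementary base pairs; below the dimer-risk threshold (threshold 3).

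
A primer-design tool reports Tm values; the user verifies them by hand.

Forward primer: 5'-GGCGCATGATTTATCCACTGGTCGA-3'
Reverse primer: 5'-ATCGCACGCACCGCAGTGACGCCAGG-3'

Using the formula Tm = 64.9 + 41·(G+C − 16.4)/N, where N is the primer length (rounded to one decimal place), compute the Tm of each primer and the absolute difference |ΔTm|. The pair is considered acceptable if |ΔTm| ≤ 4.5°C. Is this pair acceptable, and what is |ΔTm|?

Forward: G+C = 13, N = 25 → Tm = 64.9 + 41·(13 − 16.4)/25 = 59.3°C.
Reverse: G+C = 18, N = 26 → Tm = 64.9 + 41·(18 − 16.4)/26 = 67.4°C.
|ΔTm| = |59.3 − 67.4| = 8.1°C, > 4.5°C.

|ΔTm| = 8.1°C; the pair is not acceptable.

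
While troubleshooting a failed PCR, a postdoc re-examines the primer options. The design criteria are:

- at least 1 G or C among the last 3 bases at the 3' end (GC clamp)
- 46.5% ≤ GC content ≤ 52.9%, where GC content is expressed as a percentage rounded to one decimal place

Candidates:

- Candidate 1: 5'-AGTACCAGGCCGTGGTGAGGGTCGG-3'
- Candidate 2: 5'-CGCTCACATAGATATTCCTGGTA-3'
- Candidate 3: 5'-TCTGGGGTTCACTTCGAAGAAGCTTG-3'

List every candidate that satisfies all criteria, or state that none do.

Candidate 1 (25 nt, A=4 T=4 G=12 C=5): 3' end CGG has 3 G/C ✓; GC 17/25 = 68.0%, outside 46.5–52.9% ✗ — fails.
Candidate 2 (23 nt, A=6 T=7 G=4 C=6): 3' end GTA has 1 G/C ✓; GC 10/23 = 43.5%, outside 46.5–52.9% ✗ — fails.
Candidate 3 (26 nt, A=5 T=8 G=8 C=5): 3' end TTG has 1 G/C ✓; GC 13/26 = 50.0% ✓ — passes.

Candidate 3 only.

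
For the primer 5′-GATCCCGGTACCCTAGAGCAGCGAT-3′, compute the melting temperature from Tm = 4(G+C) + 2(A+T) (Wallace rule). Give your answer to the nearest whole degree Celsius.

Base counts: A=6, T=4, G=7, C=8 (length 25).
Tm = 2·(6+4) + 4·(7+8) = 2·10 + 4·15 = 20 + 60 = 80°C.

80°C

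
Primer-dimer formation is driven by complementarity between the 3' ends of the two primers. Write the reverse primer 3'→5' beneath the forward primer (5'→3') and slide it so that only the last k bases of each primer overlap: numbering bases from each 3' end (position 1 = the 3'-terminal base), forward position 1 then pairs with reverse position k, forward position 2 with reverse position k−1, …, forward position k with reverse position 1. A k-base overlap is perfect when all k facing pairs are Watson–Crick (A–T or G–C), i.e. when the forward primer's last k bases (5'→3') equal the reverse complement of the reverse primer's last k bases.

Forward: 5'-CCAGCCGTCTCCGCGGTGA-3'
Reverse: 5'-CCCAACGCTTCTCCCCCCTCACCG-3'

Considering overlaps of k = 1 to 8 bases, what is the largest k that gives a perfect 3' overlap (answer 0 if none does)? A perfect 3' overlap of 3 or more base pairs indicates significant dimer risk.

Longest perfect overlap: 6 complementary base pairs; significant dimer risk (threshold 3).

Last 8 bases (5'→3') — forward …CGCGGTGA, reverse …CCTCACCG.
Reverse complement of the reverse primer's last 8 bases: CGGTGAGG; its first k bases are the reverse complement of the reverse primer's last k bases, so a perfect k-base overlap needs the forward primer's last k bases to equal them.
Comparing (forward last k vs required): k=1: A vs C ✗; k=2: GA vs CG ✗; k=3: TGA vs CGG ✗; k=4: GTGA vs CGGT ✗; k=5: GGTGA vs CGGTG ✗; k=6: CGGTGA vs CGGTGA ✓; k=7: GCGGTGA vs CGGTGAG ✗; k=8: CGCGGTGA vs CGGTGAGG ✗.
Only k = 6 is perfect, so the longest perfect 3' overlap is 6.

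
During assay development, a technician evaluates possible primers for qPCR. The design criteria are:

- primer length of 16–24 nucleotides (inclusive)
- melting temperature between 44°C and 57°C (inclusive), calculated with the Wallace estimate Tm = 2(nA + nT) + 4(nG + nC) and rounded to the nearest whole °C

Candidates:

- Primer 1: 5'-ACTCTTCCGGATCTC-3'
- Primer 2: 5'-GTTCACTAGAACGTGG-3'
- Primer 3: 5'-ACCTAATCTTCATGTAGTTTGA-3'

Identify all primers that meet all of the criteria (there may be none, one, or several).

Primer 1 (15 nt, A=2 T=5 G=2 C=6): length 15, outside 16–24 ✗; Tm = 2·7 + 4·8 = 46°C ✓ — fails.
Primer 2 (16 nt, A=4 T=4 G=5 C=3): length 16 ✓; Tm = 2·8 + 4·8 = 48°C ✓ — passes.
Primer 3 (22 nt, A=6 T=9 G=3 C=4): length 22 ✓; Tm = 2·15 + 4·7 = 58°C, outside 44–57°C ✗ — fails.

Primer 2 only.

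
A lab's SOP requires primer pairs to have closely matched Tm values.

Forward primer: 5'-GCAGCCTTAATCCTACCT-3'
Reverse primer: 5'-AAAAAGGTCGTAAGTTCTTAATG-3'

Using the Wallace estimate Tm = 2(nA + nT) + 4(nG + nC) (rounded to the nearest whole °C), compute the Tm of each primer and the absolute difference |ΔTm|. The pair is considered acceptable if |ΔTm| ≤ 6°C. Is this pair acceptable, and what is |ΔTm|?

|ΔTm| = 6°C; the pair is acceptable.

Forward: A=4 T=5 G=2 C=7 → Tm = 2·9 + 4·9 = 54°C.
Reverse: A=9 T=7 G=5 C=2 → Tm = 2·16 + 4·7 = 60°C.
|ΔTm| = |54 − 60| = 6°C, ≤ 6°C.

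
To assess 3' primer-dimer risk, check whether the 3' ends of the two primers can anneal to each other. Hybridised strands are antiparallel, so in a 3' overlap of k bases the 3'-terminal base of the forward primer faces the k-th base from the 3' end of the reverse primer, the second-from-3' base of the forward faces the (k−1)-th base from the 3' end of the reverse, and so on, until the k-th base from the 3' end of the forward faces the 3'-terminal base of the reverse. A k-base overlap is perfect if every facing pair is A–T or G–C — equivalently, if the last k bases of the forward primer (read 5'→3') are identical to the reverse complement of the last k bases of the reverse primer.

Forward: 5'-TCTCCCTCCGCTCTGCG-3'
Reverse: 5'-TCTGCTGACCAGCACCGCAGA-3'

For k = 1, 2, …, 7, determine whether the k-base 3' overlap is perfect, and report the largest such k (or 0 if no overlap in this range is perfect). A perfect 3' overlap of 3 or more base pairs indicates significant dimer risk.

Longest perfect overlap: 6 complementary base pairs; significant dimer risk (threshold 3).

Last 7 bases (5'→3') — forward …CTCTGCG, reverse …CCGCAGA.
Reverse complement of the reverse primer's last 7 bases: TCTGCGG; its first k bases are the reverse complement of the reverse primer's last k bases, so a perfect k-base overlap needs the forward primer's last k bases to equal them.
Comparing (forward last k vs required): k=1: G vs T ✗; k=2: CG vs TC ✗; k=3: GCG vs TCT ✗; k=4: TGCG vs TCTG ✗; k=5: CTGCG vs TCTGC ✗; k=6: TCTGCG vs TCTGCG ✓; k=7: CTCTGCG vs TCTGCGG ✗.
Only k = 6 is perfect, so the longest perfect 3' overlap is 6.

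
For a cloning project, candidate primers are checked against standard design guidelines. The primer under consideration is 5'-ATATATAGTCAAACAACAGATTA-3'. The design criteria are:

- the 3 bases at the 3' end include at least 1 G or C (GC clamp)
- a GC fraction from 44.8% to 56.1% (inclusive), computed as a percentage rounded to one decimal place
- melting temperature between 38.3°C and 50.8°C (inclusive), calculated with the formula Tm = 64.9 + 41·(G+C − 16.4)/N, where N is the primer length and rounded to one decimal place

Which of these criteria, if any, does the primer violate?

Fails: GC clamp, GC content.

Base counts: A=12, T=6, G=2, C=3 (length 23).
GC clamp: 3' end TTA has 0 G/C, need ≥1 ✗
GC content: GC 5/23 = 21.7%, outside 44.8–56.1% ✗
Tm: Tm = 64.9 + 41·(5 − 16.4)/23 = 44.6°C ✓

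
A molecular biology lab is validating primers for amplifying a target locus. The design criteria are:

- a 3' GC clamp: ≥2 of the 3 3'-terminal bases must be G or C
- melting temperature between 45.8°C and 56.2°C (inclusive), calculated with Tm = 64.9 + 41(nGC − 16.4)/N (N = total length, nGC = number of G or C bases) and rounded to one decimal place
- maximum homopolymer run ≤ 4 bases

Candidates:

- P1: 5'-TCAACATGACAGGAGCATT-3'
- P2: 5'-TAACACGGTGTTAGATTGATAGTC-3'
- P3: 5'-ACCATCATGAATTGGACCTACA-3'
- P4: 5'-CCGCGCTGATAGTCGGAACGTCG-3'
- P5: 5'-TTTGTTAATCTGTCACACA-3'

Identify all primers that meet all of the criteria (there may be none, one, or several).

P1 (19 nt, A=7 T=4 G=4 C=4): 3' end ATT has 0 G/C, need ≥2 ✗; Tm = 64.9 + 41·(8 − 16.4)/19 = 46.8°C ✓; longest run = 2 ✓ — fails.
P2 (24 nt, A=7 T=8 G=6 C=3): 3' end GTC has 2 G/C ✓; Tm = 64.9 + 41·(9 − 16.4)/24 = 52.3°C ✓; longest run = 2 ✓ — passes.
P3 (22 nt, A=8 T=5 G=3 C=6): 3' end ACA has 1 G/C, need ≥2 ✗; Tm = 64.9 + 41·(9 − 16.4)/22 = 51.1°C ✓; longest run = 2 ✓ — fails.
P4 (23 nt, A=4 T=4 G=8 C=7): 3' end TCG has 2 G/C ✓; Tm = 64.9 + 41·(15 − 16.4)/23 = 62.4°C, outside 45.8–56.2°C ✗; longest run = 2 ✓ — fails.
P5 (19 nt, A=5 T=8 G=2 C=4): 3' end ACA has 1 G/C, need ≥2 ✗; Tm = 64.9 + 41·(6 − 16.4)/19 = 42.5°C, outside 45.8–56.2°C ✗; longest run = 3 ✓ — fails.

P2 only.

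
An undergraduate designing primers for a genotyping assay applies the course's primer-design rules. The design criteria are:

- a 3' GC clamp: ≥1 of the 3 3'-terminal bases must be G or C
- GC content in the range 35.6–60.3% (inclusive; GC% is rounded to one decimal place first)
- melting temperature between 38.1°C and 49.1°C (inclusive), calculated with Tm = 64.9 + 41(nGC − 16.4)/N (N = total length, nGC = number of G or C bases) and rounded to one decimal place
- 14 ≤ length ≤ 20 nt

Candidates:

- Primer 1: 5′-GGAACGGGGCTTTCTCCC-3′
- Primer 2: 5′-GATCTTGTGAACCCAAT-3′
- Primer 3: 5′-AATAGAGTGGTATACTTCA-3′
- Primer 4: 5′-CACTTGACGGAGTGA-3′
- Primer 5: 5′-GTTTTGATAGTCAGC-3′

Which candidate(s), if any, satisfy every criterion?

Primer 1 (18 nt, A=2 T=4 G=6 C=6): 3' end CCC has 3 G/C ✓; GC 12/18 = 66.7%, outside 35.6–60.3% ✗; Tm = 64.9 + 41·(12 − 16.4)/18 = 54.9°C, outside 38.1–49.1°C ✗; length 18 ✓ — fails.
Primer 2 (17 nt, A=5 T=5 G=3 C=4): 3' end AAT has 0 G/C, need ≥1 ✗; GC 7/17 = 41.2% ✓; Tm = 64.9 + 41·(7 − 16.4)/17 = 42.2°C ✓; length 17 ✓ — fails.
Primer 3 (19 nt, A=7 T=6 G=4 C=2): 3' end TCA has 1 G/C ✓; GC 6/19 = 31.6%, outside 35.6–60.3% ✗; Tm = 64.9 + 41·(6 − 16.4)/19 = 42.5°C ✓; length 19 ✓ — fails.
Primer 4 (15 nt, A=4 T=3 G=5 C=3): 3' end TGA has 1 G/C ✓; GC 8/15 = 53.3% ✓; Tm = 64.9 + 41·(8 − 16.4)/15 = 41.9°C ✓; length 15 ✓ — passes.
Primer 5 (15 nt, A=3 T=6 G=4 C=2): 3' end AGC has 2 G/C ✓; GC 6/15 = 40.0% ✓; Tm = 64.9 + 41·(6 − 16.4)/15 = 36.5°C, outside 38.1–49.1°C ✗; length 15 ✓ — fails.

Primer 4 only.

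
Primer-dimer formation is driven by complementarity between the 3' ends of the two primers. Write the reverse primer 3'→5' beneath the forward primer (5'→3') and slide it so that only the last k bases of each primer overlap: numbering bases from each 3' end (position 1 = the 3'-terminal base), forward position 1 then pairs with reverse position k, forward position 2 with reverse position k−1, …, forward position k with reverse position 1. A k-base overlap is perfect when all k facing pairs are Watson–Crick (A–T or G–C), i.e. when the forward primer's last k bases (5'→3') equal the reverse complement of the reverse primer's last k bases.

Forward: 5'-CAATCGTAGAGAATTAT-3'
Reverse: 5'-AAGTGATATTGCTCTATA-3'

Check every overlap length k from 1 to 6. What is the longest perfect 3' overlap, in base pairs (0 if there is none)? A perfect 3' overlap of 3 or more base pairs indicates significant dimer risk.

Longest perfect overlap: 3 complementary base pairs; significant dimer risk (threshold 3).

Last 6 bases (5'→3') — forward …AATTAT, reverse …TCTATA.
Reverse complement of the reverse primer's last 6 bases: TATAGA; its first k bases are the reverse complement of the reverse primer's last k bases, so a perfect k-base overlap needs the forward primer's last k bases to equal them.
Comparing (forward last k vs required): k=1: T vs T ✓; k=2: AT vs TA ✗; k=3: TAT vs TAT ✓; k=4: TTAT vs TATA ✗; k=5: ATTAT vs TATAG ✗; k=6: AATTAT vs TATAGA ✗.
Perfect overlaps at k = 1, 3; the largest is 3.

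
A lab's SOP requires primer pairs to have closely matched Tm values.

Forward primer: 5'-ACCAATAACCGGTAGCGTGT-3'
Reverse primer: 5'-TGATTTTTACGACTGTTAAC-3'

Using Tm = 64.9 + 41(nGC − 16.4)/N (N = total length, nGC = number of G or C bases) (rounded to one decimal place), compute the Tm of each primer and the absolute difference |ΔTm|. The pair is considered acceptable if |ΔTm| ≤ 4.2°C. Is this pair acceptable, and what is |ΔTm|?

Forward: G+C = 10, N = 20 → Tm = 64.9 + 41·(10 − 16.4)/20 = 51.8°C.
Reverse: G+C = 6, N = 20 → Tm = 64.9 + 41·(6 − 16.4)/20 = 43.6°C.
|ΔTm| = |51.8 − 43.6| = 8.2°C, > 4.2°C.

|ΔTm| = 8.2°C; the pair is not acceptable.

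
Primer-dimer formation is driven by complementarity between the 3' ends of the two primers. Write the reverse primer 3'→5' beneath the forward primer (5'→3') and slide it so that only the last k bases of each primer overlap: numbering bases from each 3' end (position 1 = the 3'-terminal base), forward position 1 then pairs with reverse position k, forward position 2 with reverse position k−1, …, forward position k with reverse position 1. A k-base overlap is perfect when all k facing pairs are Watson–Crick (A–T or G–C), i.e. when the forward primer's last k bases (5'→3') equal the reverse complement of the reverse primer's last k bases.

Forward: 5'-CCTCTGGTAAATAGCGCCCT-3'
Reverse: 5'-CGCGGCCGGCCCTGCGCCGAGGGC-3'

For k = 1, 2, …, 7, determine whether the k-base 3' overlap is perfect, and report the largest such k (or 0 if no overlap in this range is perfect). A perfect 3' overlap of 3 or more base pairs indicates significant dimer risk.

Last 7 bases (5'→3') — forward …GCGCCCT, reverse …CGAGGGC.
Reverse complement of the reverse primer's last 7 bases: GCCCTCG; its first k bases are the reverse complement of the reverse primer's last k bases, so a perfect k-base overlap needs the forward primer's last k bases to equal them.
Comparing (forward last k vs required): k=1: T vs G ✗; k=2: CT vs GC ✗; k=3: CCT vs GCC ✗; k=4: CCCT vs GCCC ✗; k=5: GCCCT vs GCCCT ✓; k=6: CGCCCT vs GCCCTC ✗; k=7: GCGCCCT vs GCCCTCG ✗.
Only k = 5 is perfect, so the longest perfect 3' overlap is 5.

Longest perfect overlap: 5 complementary base pairs; significant dimer risk (threshold 3).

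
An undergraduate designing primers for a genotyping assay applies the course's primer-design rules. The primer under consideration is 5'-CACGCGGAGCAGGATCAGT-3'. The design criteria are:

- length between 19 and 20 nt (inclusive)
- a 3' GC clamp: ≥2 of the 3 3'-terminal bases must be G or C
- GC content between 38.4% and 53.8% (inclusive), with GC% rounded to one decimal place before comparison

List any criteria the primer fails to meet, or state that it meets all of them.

Fails: GC clamp, GC content.

Base counts: A=5, T=2, G=7, C=5 (length 19).
length: length 19 ✓
GC clamp: 3' end AGT has 1 G/C, need ≥2 ✗
GC content: GC 12/19 = 63.2%, outside 38.4–53.8% ✗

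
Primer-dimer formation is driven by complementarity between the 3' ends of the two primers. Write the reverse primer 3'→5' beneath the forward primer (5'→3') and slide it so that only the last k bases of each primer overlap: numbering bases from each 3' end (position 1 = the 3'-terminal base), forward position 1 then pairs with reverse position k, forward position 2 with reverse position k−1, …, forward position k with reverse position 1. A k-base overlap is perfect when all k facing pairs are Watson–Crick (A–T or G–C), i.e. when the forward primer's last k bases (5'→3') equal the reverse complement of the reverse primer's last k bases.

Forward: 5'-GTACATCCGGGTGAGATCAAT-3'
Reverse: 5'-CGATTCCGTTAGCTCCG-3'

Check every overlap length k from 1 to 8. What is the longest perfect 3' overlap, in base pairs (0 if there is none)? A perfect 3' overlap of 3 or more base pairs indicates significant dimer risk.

Last 8 bases (5'→3') — forward …AGATCAAT, reverse …TAGCTCCG.
Reverse complement of the reverse primer's last 8 bases: CGGAGCTA; its first k bases are the reverse complement of the reverse primer's last k bases, so a perfect k-base overlap needs the forward primer's last k bases to equal them.
Comparing (forward last k vs required): k=1: T vs C ✗; k=2: AT vs CG ✗; k=3: AAT vs CGG ✗; k=4: CAAT vs CGGA ✗; k=5: TCAAT vs CGGAG ✗; k=6: ATCAAT vs CGGAGC ✗; k=7: GATCAAT vs CGGAGCT ✗; k=8: AGATCAAT vs CGGAGCTA ✗.
No overlap length from 1 to 8 is perfect, so the longest perfect 3' overlap is 0.

Longest perfect overlap: 0 complementary base pairs; below the dimer-risk threshold (threshold 3).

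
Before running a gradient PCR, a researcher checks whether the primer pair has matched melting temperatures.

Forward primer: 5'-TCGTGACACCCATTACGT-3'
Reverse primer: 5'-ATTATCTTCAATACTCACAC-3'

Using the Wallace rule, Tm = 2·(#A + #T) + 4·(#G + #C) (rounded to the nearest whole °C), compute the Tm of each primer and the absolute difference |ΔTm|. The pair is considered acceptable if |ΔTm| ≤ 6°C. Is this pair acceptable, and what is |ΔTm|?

Forward: A=4 T=5 G=3 C=6 → Tm = 2·9 + 4·9 = 54°C.
Reverse: A=7 T=7 G=0 C=6 → Tm = 2·14 + 4·6 = 52°C.
|ΔTm| = |54 − 52| = 2°C, ≤ 6°C.

|ΔTm| = 2°C; the pair is acceptable.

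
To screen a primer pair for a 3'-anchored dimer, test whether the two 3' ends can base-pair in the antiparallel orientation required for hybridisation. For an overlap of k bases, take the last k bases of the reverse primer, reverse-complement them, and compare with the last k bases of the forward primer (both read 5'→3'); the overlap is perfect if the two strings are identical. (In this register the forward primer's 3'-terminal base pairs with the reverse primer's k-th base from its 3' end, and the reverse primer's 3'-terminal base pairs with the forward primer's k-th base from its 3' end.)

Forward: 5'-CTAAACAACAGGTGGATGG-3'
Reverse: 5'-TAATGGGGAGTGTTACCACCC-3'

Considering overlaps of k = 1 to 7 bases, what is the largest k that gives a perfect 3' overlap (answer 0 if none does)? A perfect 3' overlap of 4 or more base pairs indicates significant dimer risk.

Longest perfect overlap: 2 complementary base pairs; below the dimer-risk threshold (threshold 4).

Last 7 bases (5'→3') — forward …TGGATGG, reverse …ACCACCC.
Reverse complement of the reverse primer's last 7 bases: GGGTGGT; its first k bases are the reverse complement of the reverse primer's last k bases, so a perfect k-base overlap needs the forward primer's last k bases to equal them.
Comparing (forward last k vs required): k=1: G vs G ✓; k=2: GG vs GG ✓; k=3: TGG vs GGG ✗; k=4: ATGG vs GGGT ✗; k=5: GATGG vs GGGTG ✗; k=6: GGATGG vs GGGTGG ✗; k=7: TGGATGG vs GGGTGGT ✗.
Perfect overlaps at k = 1, 2; the largest is 2.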